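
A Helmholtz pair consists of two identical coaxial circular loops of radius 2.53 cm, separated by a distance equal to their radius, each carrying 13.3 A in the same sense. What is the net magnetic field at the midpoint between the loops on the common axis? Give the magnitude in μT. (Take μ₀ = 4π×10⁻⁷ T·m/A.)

Each loop contributes B = μ₀IR²/[2(R²+z²)^(3/2)] on the axis, with z measured from that loop.
Loop 1 (z = 0.01265 m): B₁ = 2.36×10⁻⁴ T. Loop 2 (z = 0.01265 m): B₂ = 2.36×10⁻⁴ T.
The fields add: B = B₁ + B₂ = 4.73×10⁻⁴ T.

B ≈ 473 μT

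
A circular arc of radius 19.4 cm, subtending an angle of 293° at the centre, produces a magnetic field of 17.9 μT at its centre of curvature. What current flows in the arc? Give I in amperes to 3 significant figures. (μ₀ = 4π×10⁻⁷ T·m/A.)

I ≈ 6.79 A

For a circular arc, B = μ₀Iφ/(4πR) with φ in radians; here φ = 5.114 rad.
So I = 4πRB/(μ₀φ) = 4π × 0.194 × 1.79×10⁻⁵ / (4π×10⁻⁷ × 5.114) = 6.79 A.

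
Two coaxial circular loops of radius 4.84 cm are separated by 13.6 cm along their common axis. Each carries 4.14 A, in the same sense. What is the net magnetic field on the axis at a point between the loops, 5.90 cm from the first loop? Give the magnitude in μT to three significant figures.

B ≈ 21.8 μT

Each loop contributes B = μ₀IR²/[2(R²+z²)^(3/2)] on the axis, with z measured from that loop.
Loop 1 (z = 0.059 m): B₁ = 1.37×10⁻⁵ T. Loop 2 (z = 0.077 m): B₂ = 8.10×10⁻⁶ T.
The fields add: B = B₁ + B₂ = 2.18×10⁻⁵ T.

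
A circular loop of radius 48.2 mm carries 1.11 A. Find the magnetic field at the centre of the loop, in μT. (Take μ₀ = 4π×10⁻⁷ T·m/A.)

B ≈ 14.5 μT

At the centre of a circular loop the Biot–Savart law gives B = μ₀I/(2R).
B = (4π×10⁻⁷ × 1.11) / (2 × 0.0482) = 1.45×10⁻⁵ T.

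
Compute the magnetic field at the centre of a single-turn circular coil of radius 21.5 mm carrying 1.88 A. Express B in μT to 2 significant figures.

B ≈ 55 μT

At the centre of a circular loop the Biot–Savart law gives B = μ₀I/(2R).
B = (4π×10⁻⁷ × 1.88) / (2 × 0.0215) = 5.49×10⁻⁵ T.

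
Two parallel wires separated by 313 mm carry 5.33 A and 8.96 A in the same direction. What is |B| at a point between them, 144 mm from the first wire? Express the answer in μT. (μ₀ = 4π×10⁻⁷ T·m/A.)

B ≈ 3.20 μT

Each long wire gives B = μ₀I/(2πd). Distances are d₁ = 0.144 m and d₂ = 0.169 m.
B₁ = 7.40×10⁻⁶ T, B₂ = 1.06×10⁻⁵ T.
Between parallel currents the two contributions point in opposite directions, so they subtract. B = |B₁ − B₂| = |7.40×10⁻⁶ − 1.06×10⁻⁵| = 3.20×10⁻⁶ T.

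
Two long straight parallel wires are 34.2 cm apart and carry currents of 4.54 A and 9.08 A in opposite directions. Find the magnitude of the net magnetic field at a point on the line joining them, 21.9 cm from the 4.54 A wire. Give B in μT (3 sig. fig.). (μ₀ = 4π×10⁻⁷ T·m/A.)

Each long wire gives B = μ₀I/(2πd). Distances are d₁ = 0.219 m and d₂ = 0.123 m.
B₁ = 4.15×10⁻⁶ T, B₂ = 1.48×10⁻⁵ T.
Between antiparallel currents both contributions point the same way, so they add. B = B₁ + B₂ = 4.15×10⁻⁶ + 1.48×10⁻⁵ = 1.89×10⁻⁵ T.

B ≈ 18.9 μT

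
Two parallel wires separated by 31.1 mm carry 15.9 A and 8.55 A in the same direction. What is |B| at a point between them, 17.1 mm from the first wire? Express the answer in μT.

B ≈ 63.8 μT

Each long wire gives B = μ₀I/(2πd). Distances are d₁ = 0.0171 m and d₂ = 0.014 m.
B₁ = 1.86×10⁻⁴ T, B₂ = 1.22×10⁻⁴ T.
Between parallel currents the two contributions point in opposite directions, so they subtract. B = |B₁ − B₂| = |1.86×10⁻⁴ − 1.22×10⁻⁴| = 6.38×10⁻⁵ T.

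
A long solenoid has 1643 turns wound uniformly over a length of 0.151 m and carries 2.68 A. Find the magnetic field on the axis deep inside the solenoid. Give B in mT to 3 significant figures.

Inside a long solenoid, B = μ₀nI with n = 1.088×10⁴ turns/m.
B = 4π×10⁻⁷ × 1.088×10⁴ × 2.68 = 3.66×10⁻² T.

B ≈ 36.6 mT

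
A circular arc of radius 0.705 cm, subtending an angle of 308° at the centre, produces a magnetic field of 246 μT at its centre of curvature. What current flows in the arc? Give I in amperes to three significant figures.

For a circular arc, B = μ₀Iφ/(4πR) with φ in radians; here φ = 5.376 rad.
So I = 4πRB/(μ₀φ) = 4π × 0.00705 × 2.46×10⁻⁴ / (4π×10⁻⁷ × 5.376) = 3.23 A.

I ≈ 3.23 A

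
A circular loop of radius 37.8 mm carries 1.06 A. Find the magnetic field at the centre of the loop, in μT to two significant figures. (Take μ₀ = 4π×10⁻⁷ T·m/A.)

At the centre of a circular loop the Biot–Savart law gives B = μ₀I/(2R).
B = (4π×10⁻⁷ × 1.06) / (2 × 0.0378) = 1.76×10⁻⁵ T.

B ≈ 18 μT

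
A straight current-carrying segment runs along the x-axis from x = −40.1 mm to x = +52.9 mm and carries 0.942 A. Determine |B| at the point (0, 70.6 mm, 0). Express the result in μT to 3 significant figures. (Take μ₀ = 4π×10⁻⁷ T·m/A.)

For a finite straight segment, B = (μ₀I/4πd)(sinθ₁ + sinθ₂), where θ₁, θ₂ are the angles from the perpendicular to each end.
The perpendicular distance is d = 0.0706 m; the end-offsets along the wire are a = 0.0401 m and b = 0.0529 m.
sinθ₁ = 0.0401/√(0.0401²+0.0706²) = 0.4939; sinθ₂ = 0.0529/√(0.0529²+0.0706²) = 0.5996.
B = (4π×10⁻⁷ × 0.942) / (4π × 0.0706) × (0.4939 + 0.5996) = 1.46×10⁻⁶ T.

B ≈ 1.46 μT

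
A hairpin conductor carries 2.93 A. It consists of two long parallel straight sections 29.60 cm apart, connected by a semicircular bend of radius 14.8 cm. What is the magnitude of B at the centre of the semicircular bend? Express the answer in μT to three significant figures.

B ≈ 10.2 μT

The semicircular arc contributes B_arc = μ₀I·π/(4πR) = μ₀I/(4R) = 6.22×10⁻⁶ T.
Each semi-infinite lead is at perpendicular distance R = 0.148 m from the centre, with the perpendicular foot at its near end, so it contributes μ₀I/(4πR); both point the same way, together 3.96×10⁻⁶ T.
Arc and leads all point the same direction: B = 6.22×10⁻⁶ + 3.96×10⁻⁶ = 1.02×10⁻⁵ T.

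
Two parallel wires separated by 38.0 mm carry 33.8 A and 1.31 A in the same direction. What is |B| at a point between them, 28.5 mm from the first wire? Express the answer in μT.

Each long wire gives B = μ₀I/(2πd). Distances are d₁ = 0.0285 m and d₂ = 0.0095 m.
B₁ = 2.37×10⁻⁴ T, B₂ = 2.76×10⁻⁵ T.
Between parallel currents the two contributions point in opposite directions, so they subtract. B = |B₁ − B₂| = |2.37×10⁻⁴ − 2.76×10⁻⁵| = 2.10×10⁻⁴ T.

B ≈ 210 μT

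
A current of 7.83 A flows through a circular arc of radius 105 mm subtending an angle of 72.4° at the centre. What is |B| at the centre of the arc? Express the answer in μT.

The Biot–Savart field of a circular arc at its centre is B = μ₀Iφ/(4πR), with φ = 1.264 rad.
B = (4π×10⁻⁷ × 7.83 × 1.264) / (4π × 0.105) = 9.42×10⁻⁶ T.

B ≈ 9.42 μT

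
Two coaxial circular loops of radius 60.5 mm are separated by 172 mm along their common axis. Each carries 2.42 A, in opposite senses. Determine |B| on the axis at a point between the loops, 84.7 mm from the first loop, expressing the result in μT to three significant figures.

Each loop contributes B = μ₀IR²/[2(R²+z²)^(3/2)] on the axis, with z measured from that loop.
Loop 1 (z = 0.0847 m): B₁ = 4.94×10⁻⁶ T. Loop 2 (z = 0.0873 m): B₂ = 4.64×10⁻⁶ T.
The fields oppose: B = |B₁ − B₂| = 2.91×10⁻⁷ T.

B ≈ 0.291 μT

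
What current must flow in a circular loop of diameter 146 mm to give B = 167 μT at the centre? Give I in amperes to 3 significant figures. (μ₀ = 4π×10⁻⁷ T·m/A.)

At the centre of a circular loop B = μ₀I/(2R), so I = 2RB/μ₀.
With R = 0.073 m, I = 2 × 0.073 × 1.67×10⁻⁴ / (4π×10⁻⁷) = 19.4 A.

I ≈ 19.4 A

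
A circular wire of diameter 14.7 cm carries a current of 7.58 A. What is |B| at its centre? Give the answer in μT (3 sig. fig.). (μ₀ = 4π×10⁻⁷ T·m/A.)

At the centre of a circular loop the Biot–Savart law gives B = μ₀I/(2R) (so R = 0.0735 m).
B = (4π×10⁻⁷ × 7.58) / (2 × 0.0735) = 6.48×10⁻⁵ T.

B ≈ 64.8 μT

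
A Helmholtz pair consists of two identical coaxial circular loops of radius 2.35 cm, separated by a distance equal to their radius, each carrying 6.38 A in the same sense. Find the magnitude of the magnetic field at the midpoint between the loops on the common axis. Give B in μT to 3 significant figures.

Each loop contributes B = μ₀IR²/[2(R²+z²)^(3/2)] on the axis, with z measured from that loop.
Loop 1 (z = 0.01175 m): B₁ = 1.22×10⁻⁴ T. Loop 2 (z = 0.01175 m): B₂ = 1.22×10⁻⁴ T.
The fields add: B = B₁ + B₂ = 2.44×10⁻⁴ T.

B ≈ 244 μT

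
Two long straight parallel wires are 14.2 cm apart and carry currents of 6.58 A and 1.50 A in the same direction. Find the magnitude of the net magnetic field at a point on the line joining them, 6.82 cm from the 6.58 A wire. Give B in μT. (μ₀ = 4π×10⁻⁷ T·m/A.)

Each long wire gives B = μ₀I/(2πd). Distances are d₁ = 0.0682 m and d₂ = 0.0738 m.
B₁ = 1.93×10⁻⁵ T, B₂ = 4.07×10⁻⁶ T.
Between parallel currents the two contributions point in opposite directions, so they subtract. B = |B₁ − B₂| = |1.93×10⁻⁵ − 4.07×10⁻⁶| = 1.52×10⁻⁵ T.

B ≈ 15.2 μT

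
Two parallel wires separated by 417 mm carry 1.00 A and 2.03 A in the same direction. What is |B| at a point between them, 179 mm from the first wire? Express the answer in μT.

Each long wire gives B = μ₀I/(2πd). Distances are d₁ = 0.179 m and d₂ = 0.238 m.
B₁ = 1.12×10⁻⁶ T, B₂ = 1.71×10⁻⁶ T.
Between parallel currents the two contributions point in opposite directions, so they subtract. B = |B₁ − B₂| = |1.12×10⁻⁶ − 1.71×10⁻⁶| = 5.89×10⁻⁷ T.

B ≈ 0.589 μT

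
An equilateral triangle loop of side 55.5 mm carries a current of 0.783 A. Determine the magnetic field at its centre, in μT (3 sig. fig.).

B ≈ 25.4 μT

Each side is a finite straight segment at perpendicular distance d = a/(2 tan(π/3)) = 0.01602 m from the centre, with end-angles ±π/3.
One side contributes B₁ = (μ₀I/4πd)·2 sin(π/3) = 8.46×10⁻⁶ T.
All 3 sides add in the same direction: B = 3 × 8.46×10⁻⁶ = 2.54×10⁻⁵ T.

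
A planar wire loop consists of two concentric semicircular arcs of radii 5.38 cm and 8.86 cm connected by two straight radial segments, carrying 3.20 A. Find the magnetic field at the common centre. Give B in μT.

The radial connectors point toward the centre, so dl × r̂ = 0 and they contribute nothing.
Each semicircle gives μ₀I/(4R): inner arc 1.87×10⁻⁵ T, outer arc 1.13×10⁻⁵ T.
The two arcs carry current in opposite angular senses, so their fields oppose: B = |1.87×10⁻⁵ − 1.13×10⁻⁵| = 7.34×10⁻⁶ T.

B ≈ 7.34 μT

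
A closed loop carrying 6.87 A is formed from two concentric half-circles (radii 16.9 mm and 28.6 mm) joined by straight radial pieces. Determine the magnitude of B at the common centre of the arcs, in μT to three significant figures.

The radial connectors point toward the centre, so dl × r̂ = 0 and they contribute nothing.
Each semicircle gives μ₀I/(4R): inner arc 1.28×10⁻⁴ T, outer arc 7.55×10⁻⁵ T.
The two arcs carry current in opposite angular senses, so their fields oppose: B = |1.28×10⁻⁴ − 7.55×10⁻⁵| = 5.22×10⁻⁵ T.

B ≈ 52.2 μT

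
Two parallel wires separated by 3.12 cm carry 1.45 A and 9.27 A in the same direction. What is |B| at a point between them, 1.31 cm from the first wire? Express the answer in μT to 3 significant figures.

Each long wire gives B = μ₀I/(2πd). Distances are d₁ = 0.0131 m and d₂ = 0.0181 m.
B₁ = 2.21×10⁻⁵ T, B₂ = 1.02×10⁻⁴ T.
Between parallel currents the two contributions point in opposite directions, so they subtract. B = |B₁ − B₂| = |2.21×10⁻⁵ − 1.02×10⁻⁴| = 8.03×10⁻⁵ T.

B ≈ 80.3 μT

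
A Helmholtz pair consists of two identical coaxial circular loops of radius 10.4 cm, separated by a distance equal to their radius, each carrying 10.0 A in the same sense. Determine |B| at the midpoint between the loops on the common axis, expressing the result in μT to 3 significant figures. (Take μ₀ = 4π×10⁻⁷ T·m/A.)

B ≈ 86.5 μT

Each loop contributes B = μ₀IR²/[2(R²+z²)^(3/2)] on the axis, with z measured from that loop.
Loop 1 (z = 0.052 m): B₁ = 4.32×10⁻⁵ T. Loop 2 (z = 0.052 m): B₂ = 4.32×10⁻⁵ T.
The fields add: B = B₁ + B₂ = 8.65×10⁻⁵ T.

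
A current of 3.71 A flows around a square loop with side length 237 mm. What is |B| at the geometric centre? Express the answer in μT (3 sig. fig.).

B ≈ 17.7 μT

Each side is a finite straight segment at perpendicular distance d = a/(2 tan(π/4)) = 0.1185 m from the centre, with end-angles ±π/4.
One side contributes B₁ = (μ₀I/4πd)·2 sin(π/4) = 4.43×10⁻⁶ T.
All 4 sides add in the same direction: B = 4 × 4.43×10⁻⁶ = 1.77×10⁻⁵ T.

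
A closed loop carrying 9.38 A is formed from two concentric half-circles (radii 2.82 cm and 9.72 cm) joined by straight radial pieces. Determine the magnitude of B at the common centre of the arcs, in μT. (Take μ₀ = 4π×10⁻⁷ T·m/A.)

B ≈ 74.2 μT

The radial connectors point toward the centre, so dl × r̂ = 0 and they contribute nothing.
Each semicircle gives μ₀I/(4R): inner arc 1.04×10⁻⁴ T, outer arc 3.03×10⁻⁵ T.
The two arcs carry current in opposite angular senses, so their fields oppose: B = |1.04×10⁻⁴ − 3.03×10⁻⁵| = 7.42×10⁻⁵ T.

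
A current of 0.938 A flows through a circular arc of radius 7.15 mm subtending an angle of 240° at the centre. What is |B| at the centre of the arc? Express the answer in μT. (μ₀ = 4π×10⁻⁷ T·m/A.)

The Biot–Savart field of a circular arc at its centre is B = μ₀Iφ/(4πR), with φ = 4.189 rad.
B = (4π×10⁻⁷ × 0.938 × 4.189) / (4π × 0.00715) = 5.50×10⁻⁵ T.

B ≈ 55.0 μT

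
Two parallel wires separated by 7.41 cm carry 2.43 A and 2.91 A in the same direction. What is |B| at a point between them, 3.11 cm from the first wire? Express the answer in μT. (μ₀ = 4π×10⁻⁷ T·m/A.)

B ≈ 2.09 μT

Each long wire gives B = μ₀I/(2πd). Distances are d₁ = 0.0311 m and d₂ = 0.043 m.
B₁ = 1.56×10⁻⁵ T, B₂ = 1.35×10⁻⁵ T.
Between parallel currents the two contributions point in opposite directions, so they subtract. B = |B₁ − B₂| = |1.56×10⁻⁵ − 1.35×10⁻⁵| = 2.09×10⁻⁶ T.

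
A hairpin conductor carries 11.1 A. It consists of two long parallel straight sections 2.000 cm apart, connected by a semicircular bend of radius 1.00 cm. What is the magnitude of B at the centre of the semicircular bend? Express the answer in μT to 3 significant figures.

The semicircular arc contributes B_arc = μ₀I·π/(4πR) = μ₀I/(4R) = 3.49×10⁻⁴ T.
Each semi-infinite lead is at perpendicular distance R = 0.01 m from the centre, with the perpendicular foot at its near end, so it contributes μ₀I/(4πR); both point the same way, together 2.22×10⁻⁴ T.
Arc and leads all point the same direction: B = 3.49×10⁻⁴ + 2.22×10⁻⁴ = 5.71×10⁻⁴ T.

B ≈ 571 μT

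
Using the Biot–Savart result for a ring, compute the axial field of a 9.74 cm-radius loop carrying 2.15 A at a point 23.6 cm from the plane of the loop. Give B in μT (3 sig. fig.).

On the axis of a circular loop, B = μ₀IR² / [2(R²+z²)^(3/2)].
R² + z² = (0.0974)² + (0.236)² = 0.06518 m², and (R²+z²)^(3/2) = 1.66×10⁻² m³.
B = (4π×10⁻⁷ × 2.15 × 0.009487) / (2 × 1.66×10⁻²) = 7.70×10⁻⁷ T.

B ≈ 0.770 μT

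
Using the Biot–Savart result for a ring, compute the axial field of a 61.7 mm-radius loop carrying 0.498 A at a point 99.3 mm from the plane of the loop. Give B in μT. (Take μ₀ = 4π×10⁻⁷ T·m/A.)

B ≈ 0.746 μT

On the axis of a circular loop, B = μ₀IR² / [2(R²+z²)^(3/2)].
R² + z² = (0.0617)² + (0.0993)² = 0.01367 m², and (R²+z²)^(3/2) = 1.60×10⁻³ m³.
B = (4π×10⁻⁷ × 0.498 × 0.003807) / (2 × 1.60×10⁻³) = 7.46×10⁻⁷ T.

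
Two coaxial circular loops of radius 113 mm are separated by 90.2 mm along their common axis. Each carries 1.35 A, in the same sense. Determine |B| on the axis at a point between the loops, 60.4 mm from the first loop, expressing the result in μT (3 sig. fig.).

Each loop contributes B = μ₀IR²/[2(R²+z²)^(3/2)] on the axis, with z measured from that loop.
Loop 1 (z = 0.0604 m): B₁ = 5.15×10⁻⁶ T. Loop 2 (z = 0.0298 m): B₂ = 6.79×10⁻⁶ T.
The fields add: B = B₁ + B₂ = 1.19×10⁻⁵ T.

B ≈ 11.9 μT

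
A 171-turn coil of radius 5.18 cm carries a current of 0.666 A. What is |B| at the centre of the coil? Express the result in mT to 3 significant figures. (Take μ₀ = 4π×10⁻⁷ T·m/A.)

For an N-turn flat coil, B = Nμ₀I/(2R) with R = 0.0518 m.
B = 171 × 8.08×10⁻⁶ T = 1.38×10⁻³ T.

B ≈ 1.38 mT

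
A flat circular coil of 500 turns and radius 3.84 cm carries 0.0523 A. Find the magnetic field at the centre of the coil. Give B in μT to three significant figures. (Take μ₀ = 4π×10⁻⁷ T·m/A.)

For an N-turn flat coil, B = Nμ₀I/(2R) with R = 0.0384 m.
B = 500 × 8.56×10⁻⁷ T = 4.28×10⁻⁴ T.

B ≈ 428 μT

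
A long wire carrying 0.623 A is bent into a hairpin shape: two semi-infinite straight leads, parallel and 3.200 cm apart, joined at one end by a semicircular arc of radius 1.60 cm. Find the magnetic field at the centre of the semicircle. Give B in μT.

The semicircular arc contributes B_arc = μ₀I·π/(4πR) = μ₀I/(4R) = 1.22×10⁻⁵ T.
Each semi-infinite lead is at perpendicular distance R = 0.016 m from the centre, with the perpendicular foot at its near end, so it contributes μ₀I/(4πR); both point the same way, together 7.79×10⁻⁶ T.
Arc and leads all point the same direction: B = 1.22×10⁻⁵ + 7.79×10⁻⁶ = 2.00×10⁻⁵ T.

B ≈ 20.0 μT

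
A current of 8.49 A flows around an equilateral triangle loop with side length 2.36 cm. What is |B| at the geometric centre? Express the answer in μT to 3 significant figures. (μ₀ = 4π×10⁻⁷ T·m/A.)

Each side is a finite straight segment at perpendicular distance d = a/(2 tan(π/3)) = 0.006813 m from the centre, with end-angles ±π/3.
One side contributes B₁ = (μ₀I/4πd)·2 sin(π/3) = 2.16×10⁻⁴ T.
All 3 sides add in the same direction: B = 3 × 2.16×10⁻⁴ = 6.48×10⁻⁴ T.

B ≈ 648 μT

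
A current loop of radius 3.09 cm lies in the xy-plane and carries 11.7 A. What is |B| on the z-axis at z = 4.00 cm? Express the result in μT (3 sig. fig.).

B ≈ 54.4 μT

On the axis of a circular loop, B = μ₀IR² / [2(R²+z²)^(3/2)].
R² + z² = (0.0309)² + (0.04)² = 0.002555 m², and (R²+z²)^(3/2) = 1.29×10⁻⁴ m³.
B = (4π×10⁻⁷ × 11.7 × 0.0009548) / (2 × 1.29×10⁻⁴) = 5.44×10⁻⁵ T.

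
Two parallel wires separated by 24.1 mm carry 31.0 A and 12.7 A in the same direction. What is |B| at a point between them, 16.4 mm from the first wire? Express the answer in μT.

B ≈ 48.2 μT

Each long wire gives B = μ₀I/(2πd). Distances are d₁ = 0.0164 m and d₂ = 0.0077 m.
B₁ = 3.78×10⁻⁴ T, B₂ = 3.30×10⁻⁴ T.
Between parallel currents the two contributions point in opposite directions, so they subtract. B = |B₁ − B₂| = |3.78×10⁻⁴ − 3.30×10⁻⁴| = 4.82×10⁻⁵ T.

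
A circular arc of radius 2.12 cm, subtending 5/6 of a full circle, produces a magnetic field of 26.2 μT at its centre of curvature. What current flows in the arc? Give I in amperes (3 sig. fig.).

I ≈ 1.06 A

For a circular arc, B = μ₀Iφ/(4πR) with φ in radians; here φ = 5.236 rad.
So I = 4πRB/(μ₀φ) = 4π × 0.0212 × 2.62×10⁻⁵ / (4π×10⁻⁷ × 5.236) = 1.06 A.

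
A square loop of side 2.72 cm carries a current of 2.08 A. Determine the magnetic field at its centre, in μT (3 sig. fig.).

Each side is a finite straight segment at perpendicular distance d = a/(2 tan(π/4)) = 0.0136 m from the centre, with end-angles ±π/4.
One side contributes B₁ = (μ₀I/4πd)·2 sin(π/4) = 2.16×10⁻⁵ T.
All 4 sides add in the same direction: B = 4 × 2.16×10⁻⁵ = 8.65×10⁻⁵ T.

B ≈ 86.5 μT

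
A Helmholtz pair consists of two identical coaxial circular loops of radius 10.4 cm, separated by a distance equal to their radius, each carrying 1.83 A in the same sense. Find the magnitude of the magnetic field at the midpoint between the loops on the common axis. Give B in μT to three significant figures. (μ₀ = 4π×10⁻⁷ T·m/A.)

B ≈ 15.8 μT

Each loop contributes B = μ₀IR²/[2(R²+z²)^(3/2)] on the axis, with z measured from that loop.
Loop 1 (z = 0.052 m): B₁ = 7.91×10⁻⁶ T. Loop 2 (z = 0.052 m): B₂ = 7.91×10⁻⁶ T.
The fields add: B = B₁ + B₂ = 1.58×10⁻⁵ T.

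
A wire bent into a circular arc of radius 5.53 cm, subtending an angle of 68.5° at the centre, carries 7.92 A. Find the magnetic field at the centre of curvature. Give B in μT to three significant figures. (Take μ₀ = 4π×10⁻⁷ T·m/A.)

B ≈ 17.1 μT

The Biot–Savart field of a circular arc at its centre is B = μ₀Iφ/(4πR), with φ = 1.196 rad.
B = (4π×10⁻⁷ × 7.92 × 1.196) / (4π × 0.0553) = 1.71×10⁻⁵ T.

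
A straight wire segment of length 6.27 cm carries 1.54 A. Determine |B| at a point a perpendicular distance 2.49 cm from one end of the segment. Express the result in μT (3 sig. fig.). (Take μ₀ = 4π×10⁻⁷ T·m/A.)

B ≈ 5.75 μT

For a finite straight segment, B = (μ₀I/4πd)(sinθ₁ + sinθ₂), where θ₁, θ₂ are the angles from the perpendicular to each end.
The perpendicular foot is at one end, so the two end-offsets along the wire are 0 and L = 0.0627 m.
sinθ₁ = 0/√(0²+0.0249²) = 0.0000; sinθ₂ = 0.0627/√(0.0627²+0.0249²) = 0.9294.
B = (4π×10⁻⁷ × 1.54) / (4π × 0.0249) × (0.0000 + 0.9294) = 5.75×10⁻⁶ T.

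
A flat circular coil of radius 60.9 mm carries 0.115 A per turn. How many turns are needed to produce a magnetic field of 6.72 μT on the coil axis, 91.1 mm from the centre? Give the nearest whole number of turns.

N = 33

For an N-turn coil, B = Nμ₀IR²/[2(R²+z²)^(3/2)]. A single turn gives B₁ = 2.04×10⁻⁷ T with R = 0.0609 m, z = 0.0911 m.
N = B/B₁ = 6.72×10⁻⁶ / 2.04×10⁻⁷ = 33.00.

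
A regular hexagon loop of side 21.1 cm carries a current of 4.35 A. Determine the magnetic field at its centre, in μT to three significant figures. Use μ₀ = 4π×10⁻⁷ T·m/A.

Each side is a finite straight segment at perpendicular distance d = a/(2 tan(π/6)) = 0.1827 m from the centre, with end-angles ±π/6.
One side contributes B₁ = (μ₀I/4πd)·2 sin(π/6) = 2.38×10⁻⁶ T.
All 6 sides add in the same direction: B = 6 × 2.38×10⁻⁶ = 1.43×10⁻⁵ T.

B ≈ 14.3 μT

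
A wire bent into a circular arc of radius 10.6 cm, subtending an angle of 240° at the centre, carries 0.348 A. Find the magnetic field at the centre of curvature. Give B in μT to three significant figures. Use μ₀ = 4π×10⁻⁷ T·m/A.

B ≈ 1.38 μT

The Biot–Savart field of a circular arc at its centre is B = μ₀Iφ/(4πR), with φ = 4.189 rad.
B = (4π×10⁻⁷ × 0.348 × 4.189) / (4π × 0.106) = 1.38×10⁻⁶ T.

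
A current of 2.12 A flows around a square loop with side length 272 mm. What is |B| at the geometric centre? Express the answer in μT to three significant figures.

B ≈ 8.82 μT

Each side is a finite straight segment at perpendicular distance d = a/(2 tan(π/4)) = 0.136 m from the centre, with end-angles ±π/4.
One side contributes B₁ = (μ₀I/4πd)·2 sin(π/4) = 2.20×10⁻⁶ T.
All 4 sides add in the same direction: B = 4 × 2.20×10⁻⁶ = 8.82×10⁻⁶ T.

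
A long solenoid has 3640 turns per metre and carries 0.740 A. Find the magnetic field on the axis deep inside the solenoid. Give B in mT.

Inside a long solenoid, B = μ₀nI with n = 3640 turns/m.
B = 4π×10⁻⁷ × 3640 × 0.740 = 3.38×10⁻³ T.

B ≈ 3.38 mT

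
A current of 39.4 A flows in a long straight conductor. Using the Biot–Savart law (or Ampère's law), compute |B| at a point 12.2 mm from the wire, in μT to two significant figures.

B ≈ 650 μT

For an infinitely long straight wire, B = μ₀I/(2πd).
B = (4π×10⁻⁷ × 39.4) / (2π × 0.0122) = 6.46×10⁻⁴ T.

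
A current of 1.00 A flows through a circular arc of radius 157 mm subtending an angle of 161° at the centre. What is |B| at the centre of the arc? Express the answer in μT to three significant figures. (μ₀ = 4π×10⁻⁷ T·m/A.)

The Biot–Savart field of a circular arc at its centre is B = μ₀Iφ/(4πR), with φ = 2.81 rad.
B = (4π×10⁻⁷ × 1.00 × 2.81) / (4π × 0.157) = 1.79×10⁻⁶ T.

B ≈ 1.79 μT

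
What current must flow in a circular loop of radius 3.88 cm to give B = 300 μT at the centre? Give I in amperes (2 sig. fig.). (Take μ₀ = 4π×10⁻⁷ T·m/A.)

I ≈ 19 A

At the centre of a circular loop B = μ₀I/(2R), so I = 2RB/μ₀.
With R = 0.0388 m, I = 2 × 0.0388 × 3.00×10⁻⁴ / (4π×10⁻⁷) = 18.5 A.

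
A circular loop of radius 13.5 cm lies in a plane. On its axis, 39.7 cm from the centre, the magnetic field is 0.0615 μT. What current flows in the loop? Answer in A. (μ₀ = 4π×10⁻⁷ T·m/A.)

I ≈ 0.396 A

On the axis of a loop, B = μ₀IR²/[2(R²+z²)^(3/2)], so I = 2B(R²+z²)^(3/2)/(μ₀R²).
R² + z² = 0.01823 + 0.1576 = 0.1758 m²; raised to 3/2 gives 7.37×10⁻² m³.
I = 2 × 6.15×10⁻⁸ × 7.37×10⁻² / (1.26×10⁻⁶ × 0.01823) = 0.396 A.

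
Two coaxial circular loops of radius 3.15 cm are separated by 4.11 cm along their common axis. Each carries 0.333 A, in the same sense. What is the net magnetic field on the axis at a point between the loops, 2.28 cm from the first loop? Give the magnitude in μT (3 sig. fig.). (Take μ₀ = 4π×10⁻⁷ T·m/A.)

Each loop contributes B = μ₀IR²/[2(R²+z²)^(3/2)] on the axis, with z measured from that loop.
Loop 1 (z = 0.0228 m): B₁ = 3.53×10⁻⁶ T. Loop 2 (z = 0.0183 m): B₂ = 4.29×10⁻⁶ T.
The fields add: B = B₁ + B₂ = 7.82×10⁻⁶ T.

B ≈ 7.82 μT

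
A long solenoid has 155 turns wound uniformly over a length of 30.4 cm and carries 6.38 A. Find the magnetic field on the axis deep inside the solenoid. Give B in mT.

Inside a long solenoid, B = μ₀nI with n = 509.9 turns/m.
B = 4π×10⁻⁷ × 509.9 × 6.38 = 4.09×10⁻³ T.

B ≈ 4.09 mT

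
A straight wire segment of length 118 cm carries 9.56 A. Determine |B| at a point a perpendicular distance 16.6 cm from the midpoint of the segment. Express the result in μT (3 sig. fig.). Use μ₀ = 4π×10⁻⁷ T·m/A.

B ≈ 11.1 μT

For a finite straight segment, B = (μ₀I/4πd)(sinθ₁ + sinθ₂), where θ₁, θ₂ are the angles from the perpendicular to each end.
The perpendicular from the point meets the wire at its midpoint, so each end is L/2 = 0.59 m away along the wire.
sinθ₁ = 0.59/√(0.59²+0.166²) = 0.9626; sinθ₂ = 0.59/√(0.59²+0.166²) = 0.9626.
B = (4π×10⁻⁷ × 9.56) / (4π × 0.166) × (0.9626 + 0.9626) = 1.11×10⁻⁵ T.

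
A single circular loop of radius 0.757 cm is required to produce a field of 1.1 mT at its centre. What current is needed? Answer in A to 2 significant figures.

I ≈ 13 A

At the centre of a circular loop B = μ₀I/(2R), so I = 2RB/μ₀.
With R = 0.00757 m, I = 2 × 0.00757 × 1.10×10⁻³ / (4π×10⁻⁷) = 13.3 A.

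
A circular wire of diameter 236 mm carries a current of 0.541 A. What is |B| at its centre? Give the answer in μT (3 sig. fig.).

At the centre of a circular loop the Biot–Savart law gives B = μ₀I/(2R) (so R = 0.118 m).
B = (4π×10⁻⁷ × 0.541) / (2 × 0.118) = 2.88×10⁻⁶ T.

B ≈ 2.88 μT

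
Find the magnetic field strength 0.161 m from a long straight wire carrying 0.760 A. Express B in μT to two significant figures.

For an infinitely long straight wire, B = μ₀I/(2πd).
B = (4π×10⁻⁷ × 0.760) / (2π × 0.161) = 9.44×10⁻⁷ T.

B ≈ 0.94 μT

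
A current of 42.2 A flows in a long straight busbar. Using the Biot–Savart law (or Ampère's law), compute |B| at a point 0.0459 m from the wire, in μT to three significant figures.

For an infinitely long straight wire, B = μ₀I/(2πd).
B = (4π×10⁻⁷ × 42.2) / (2π × 0.0459) = 1.84×10⁻⁴ T.

B ≈ 184 μT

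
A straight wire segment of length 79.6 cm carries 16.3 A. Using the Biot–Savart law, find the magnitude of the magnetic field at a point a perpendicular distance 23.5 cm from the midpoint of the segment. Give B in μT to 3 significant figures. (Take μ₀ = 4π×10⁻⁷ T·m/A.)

B ≈ 11.9 μT

For a finite straight segment, B = (μ₀I/4πd)(sinθ₁ + sinθ₂), where θ₁, θ₂ are the angles from the perpendicular to each end.
The perpendicular from the point meets the wire at its midpoint, so each end is L/2 = 0.398 m away along the wire.
sinθ₁ = 0.398/√(0.398²+0.235²) = 0.8611; sinθ₂ = 0.398/√(0.398²+0.235²) = 0.8611.
B = (4π×10⁻⁷ × 16.3) / (4π × 0.235) × (0.8611 + 0.8611) = 1.19×10⁻⁵ T.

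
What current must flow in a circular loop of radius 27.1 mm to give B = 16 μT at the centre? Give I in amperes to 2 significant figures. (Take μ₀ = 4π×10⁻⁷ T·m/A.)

I ≈ 0.69 A

At the centre of a circular loop B = μ₀I/(2R), so I = 2RB/μ₀.
With R = 0.0271 m, I = 2 × 0.0271 × 1.60×10⁻⁵ / (4π×10⁻⁷) = 0.690 A.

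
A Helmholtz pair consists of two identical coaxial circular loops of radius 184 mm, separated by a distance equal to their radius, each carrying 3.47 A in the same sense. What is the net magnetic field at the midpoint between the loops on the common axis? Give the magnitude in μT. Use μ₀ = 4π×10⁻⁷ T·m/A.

B ≈ 17.0 μT

Each loop contributes B = μ₀IR²/[2(R²+z²)^(3/2)] on the axis, with z measured from that loop.
Loop 1 (z = 0.092 m): B₁ = 8.48×10⁻⁶ T. Loop 2 (z = 0.092 m): B₂ = 8.48×10⁻⁶ T.
The fields add: B = B₁ + B₂ = 1.70×10⁻⁵ T.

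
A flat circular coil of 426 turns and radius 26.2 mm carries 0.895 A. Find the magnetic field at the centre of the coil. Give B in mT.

B ≈ 9.14 mT

For an N-turn flat coil, B = Nμ₀I/(2R) with R = 0.0262 m.
B = 426 × 2.15×10⁻⁵ T = 9.14×10⁻³ T.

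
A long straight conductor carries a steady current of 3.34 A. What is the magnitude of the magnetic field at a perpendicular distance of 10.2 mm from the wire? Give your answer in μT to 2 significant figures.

B ≈ 65 μT

For an infinitely long straight wire, B = μ₀I/(2πd).
B = (4π×10⁻⁷ × 3.34) / (2π × 0.0102) = 6.55×10⁻⁵ T.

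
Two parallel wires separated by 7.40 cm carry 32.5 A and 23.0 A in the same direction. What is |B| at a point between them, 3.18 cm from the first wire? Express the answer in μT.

Each long wire gives B = μ₀I/(2πd). Distances are d₁ = 0.0318 m and d₂ = 0.0422 m.
B₁ = 2.04×10⁻⁴ T, B₂ = 1.09×10⁻⁴ T.
Between parallel currents the two contributions point in opposite directions, so they subtract. B = |B₁ − B₂| = |2.04×10⁻⁴ − 1.09×10⁻⁴| = 9.54×10⁻⁵ T.

B ≈ 95.4 μT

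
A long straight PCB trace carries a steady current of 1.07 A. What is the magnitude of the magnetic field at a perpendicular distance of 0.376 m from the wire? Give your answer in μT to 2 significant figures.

B ≈ 0.57 μT

For an infinitely long straight wire, B = μ₀I/(2πd).
B = (4π×10⁻⁷ × 1.07) / (2π × 0.376) = 5.69×10⁻⁷ T.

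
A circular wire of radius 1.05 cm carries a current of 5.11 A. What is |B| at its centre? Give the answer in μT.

B ≈ 306 μT

At the centre of a circular loop the Biot–Savart law gives B = μ₀I/(2R).
B = (4π×10⁻⁷ × 5.11) / (2 × 0.0105) = 3.06×10⁻⁴ T.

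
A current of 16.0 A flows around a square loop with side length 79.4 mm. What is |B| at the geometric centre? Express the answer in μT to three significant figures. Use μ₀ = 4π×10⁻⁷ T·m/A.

Each side is a finite straight segment at perpendicular distance d = a/(2 tan(π/4)) = 0.0397 m from the centre, with end-angles ±π/4.
One side contributes B₁ = (μ₀I/4πd)·2 sin(π/4) = 5.70×10⁻⁵ T.
All 4 sides add in the same direction: B = 4 × 5.70×10⁻⁵ = 2.28×10⁻⁴ T.

B ≈ 228 μT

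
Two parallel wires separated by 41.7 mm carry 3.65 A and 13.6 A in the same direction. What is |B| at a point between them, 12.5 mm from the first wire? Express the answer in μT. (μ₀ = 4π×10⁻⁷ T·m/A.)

B ≈ 34.8 μT

Each long wire gives B = μ₀I/(2πd). Distances are d₁ = 0.0125 m and d₂ = 0.0292 m.
B₁ = 5.84×10⁻⁵ T, B₂ = 9.32×10⁻⁵ T.
Between parallel currents the two contributions point in opposite directions, so they subtract. B = |B₁ − B₂| = |5.84×10⁻⁵ − 9.32×10⁻⁵| = 3.48×10⁻⁵ T.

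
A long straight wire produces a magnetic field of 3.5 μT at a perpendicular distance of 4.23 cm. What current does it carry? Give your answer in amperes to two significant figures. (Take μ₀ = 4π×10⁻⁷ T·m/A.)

I ≈ 0.74 A

For a long straight wire B = μ₀I/(2πd), so I = 2πdB/μ₀.
I = 2π × 0.0423 × 3.50×10⁻⁶ / (4π×10⁻⁷) = 0.740 A.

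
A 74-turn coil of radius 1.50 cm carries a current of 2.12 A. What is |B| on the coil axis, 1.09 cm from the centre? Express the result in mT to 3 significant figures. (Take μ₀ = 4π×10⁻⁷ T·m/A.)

For an N-turn flat coil, B = Nμ₀IR²/[2(R²+z²)^(3/2)] with R = 0.015 m, z = 0.0109 m.
B = 74 × 4.70×10⁻⁵ T = 3.48×10⁻³ T.

B ≈ 3.48 mT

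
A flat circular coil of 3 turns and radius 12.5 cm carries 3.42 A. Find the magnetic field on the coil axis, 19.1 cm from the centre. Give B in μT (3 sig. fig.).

B ≈ 8.47 μT

For an N-turn flat coil, B = Nμ₀IR²/[2(R²+z²)^(3/2)] with R = 0.125 m, z = 0.191 m.
B = 3 × 2.82×10⁻⁶ T = 8.47×10⁻⁶ T.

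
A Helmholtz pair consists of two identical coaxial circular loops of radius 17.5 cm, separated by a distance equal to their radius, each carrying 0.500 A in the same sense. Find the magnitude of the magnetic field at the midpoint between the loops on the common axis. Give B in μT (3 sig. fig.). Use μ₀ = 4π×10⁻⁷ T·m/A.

Each loop contributes B = μ₀IR²/[2(R²+z²)^(3/2)] on the axis, with z measured from that loop.
Loop 1 (z = 0.0875 m): B₁ = 1.28×10⁻⁶ T. Loop 2 (z = 0.0875 m): B₂ = 1.28×10⁻⁶ T.
The fields add: B = B₁ + B₂ = 2.57×10⁻⁶ T.

B ≈ 2.57 μT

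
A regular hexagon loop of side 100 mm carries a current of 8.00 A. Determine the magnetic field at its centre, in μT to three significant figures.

B ≈ 55.4 μT

Each side is a finite straight segment at perpendicular distance d = a/(2 tan(π/6)) = 0.0866 m from the centre, with end-angles ±π/6.
One side contributes B₁ = (μ₀I/4πd)·2 sin(π/6) = 9.24×10⁻⁶ T.
All 6 sides add in the same direction: B = 6 × 9.24×10⁻⁶ = 5.54×10⁻⁵ T.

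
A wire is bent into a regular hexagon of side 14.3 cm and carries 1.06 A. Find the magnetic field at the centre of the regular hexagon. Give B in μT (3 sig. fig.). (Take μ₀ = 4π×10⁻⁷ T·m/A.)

B ≈ 5.14 μT

Each side is a finite straight segment at perpendicular distance d = a/(2 tan(π/6)) = 0.1238 m from the centre, with end-angles ±π/6.
One side contributes B₁ = (μ₀I/4πd)·2 sin(π/6) = 8.56×10⁻⁷ T.
All 6 sides add in the same direction: B = 6 × 8.56×10⁻⁷ = 5.14×10⁻⁶ T.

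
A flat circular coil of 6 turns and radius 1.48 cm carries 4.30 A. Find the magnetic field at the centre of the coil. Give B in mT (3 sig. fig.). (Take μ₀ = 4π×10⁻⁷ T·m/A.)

For an N-turn flat coil, B = Nμ₀I/(2R) with R = 0.0148 m.
B = 6 × 1.83×10⁻⁴ T = 1.10×10⁻³ T.

B ≈ 1.10 mT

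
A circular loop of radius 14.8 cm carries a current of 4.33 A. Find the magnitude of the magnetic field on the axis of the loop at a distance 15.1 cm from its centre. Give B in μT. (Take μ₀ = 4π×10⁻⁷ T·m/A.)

B ≈ 6.30 μT

On the axis of a circular loop, B = μ₀IR² / [2(R²+z²)^(3/2)].
R² + z² = (0.148)² + (0.151)² = 0.04471 m², and (R²+z²)^(3/2) = 9.45×10⁻³ m³.
B = (4π×10⁻⁷ × 4.33 × 0.0219) / (2 × 9.45×10⁻³) = 6.30×10⁻⁶ T.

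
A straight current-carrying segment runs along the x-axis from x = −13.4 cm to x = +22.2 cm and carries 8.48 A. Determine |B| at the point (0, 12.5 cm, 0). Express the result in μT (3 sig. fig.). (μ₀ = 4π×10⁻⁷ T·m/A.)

B ≈ 10.9 μT

For a finite straight segment, B = (μ₀I/4πd)(sinθ₁ + sinθ₂), where θ₁, θ₂ are the angles from the perpendicular to each end.
The perpendicular distance is d = 0.125 m; the end-offsets along the wire are a = 0.134 m and b = 0.222 m.
sinθ₁ = 0.134/√(0.134²+0.125²) = 0.7312; sinθ₂ = 0.222/√(0.222²+0.125²) = 0.8714.
B = (4π×10⁻⁷ × 8.48) / (4π × 0.125) × (0.7312 + 0.8714) = 1.09×10⁻⁵ T.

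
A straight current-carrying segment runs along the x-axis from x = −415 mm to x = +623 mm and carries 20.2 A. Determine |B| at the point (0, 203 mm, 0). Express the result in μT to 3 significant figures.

B ≈ 18.4 μT

For a finite straight segment, B = (μ₀I/4πd)(sinθ₁ + sinθ₂), where θ₁, θ₂ are the angles from the perpendicular to each end.
The perpendicular distance is d = 0.203 m; the end-offsets along the wire are a = 0.415 m and b = 0.623 m.
sinθ₁ = 0.415/√(0.415²+0.203²) = 0.8983; sinθ₂ = 0.623/√(0.623²+0.203²) = 0.9508.
B = (4π×10⁻⁷ × 20.2) / (4π × 0.203) × (0.8983 + 0.9508) = 1.84×10⁻⁵ T.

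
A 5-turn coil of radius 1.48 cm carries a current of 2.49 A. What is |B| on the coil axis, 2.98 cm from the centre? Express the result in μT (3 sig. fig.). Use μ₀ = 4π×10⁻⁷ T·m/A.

B ≈ 46.5 μT

For an N-turn flat coil, B = Nμ₀IR²/[2(R²+z²)^(3/2)] with R = 0.0148 m, z = 0.0298 m.
B = 5 × 9.30×10⁻⁶ T = 4.65×10⁻⁵ T.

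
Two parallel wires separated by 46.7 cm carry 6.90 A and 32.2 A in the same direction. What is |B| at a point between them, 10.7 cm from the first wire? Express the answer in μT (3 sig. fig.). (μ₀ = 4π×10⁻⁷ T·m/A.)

B ≈ 4.99 μT

Each long wire gives B = μ₀I/(2πd). Distances are d₁ = 0.107 m and d₂ = 0.36 m.
B₁ = 1.29×10⁻⁵ T, B₂ = 1.79×10⁻⁵ T.
Between parallel currents the two contributions point in opposite directions, so they subtract. B = |B₁ − B₂| = |1.29×10⁻⁵ − 1.79×10⁻⁵| = 4.99×10⁻⁶ T.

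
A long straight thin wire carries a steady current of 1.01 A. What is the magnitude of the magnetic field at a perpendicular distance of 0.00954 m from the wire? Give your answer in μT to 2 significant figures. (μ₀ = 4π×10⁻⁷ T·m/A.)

B ≈ 21 μT

For an infinitely long straight wire, B = μ₀I/(2πd).
B = (4π×10⁻⁷ × 1.01) / (2π × 0.00954) = 2.12×10⁻⁵ T.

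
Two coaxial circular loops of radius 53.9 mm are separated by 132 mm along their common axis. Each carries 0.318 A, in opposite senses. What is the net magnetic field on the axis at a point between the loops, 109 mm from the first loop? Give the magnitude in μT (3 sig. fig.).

Each loop contributes B = μ₀IR²/[2(R²+z²)^(3/2)] on the axis, with z measured from that loop.
Loop 1 (z = 0.109 m): B₁ = 3.23×10⁻⁷ T. Loop 2 (z = 0.023 m): B₂ = 2.88×10⁻⁶ T.
The fields oppose: B = |B₁ − B₂| = 2.56×10⁻⁶ T.

B ≈ 2.56 μT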